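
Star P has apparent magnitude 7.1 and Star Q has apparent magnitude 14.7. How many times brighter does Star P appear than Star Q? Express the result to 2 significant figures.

Δm = 7.1 − (14.7) = -7.6
Flux ratio = 10^(−0.4 Δm) = 10^(−0.4 × -7.6) = 10^3.040 = 1096

1100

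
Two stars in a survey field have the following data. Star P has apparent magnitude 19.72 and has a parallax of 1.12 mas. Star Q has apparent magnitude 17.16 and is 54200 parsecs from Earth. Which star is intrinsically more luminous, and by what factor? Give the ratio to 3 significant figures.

Star Q is more luminous, by a factor of 38900.

Star P: p = 1.12 mas = 1.12×10^-3″ → d = 1/p = 892.9 pc
Star P: M = m − 5 log₁₀ d + 5 = 19.72 − 5·2.9508 + 5 = 9.966
Star Q: M = m − 5 log₁₀ d + 5 = 17.16 − 5·4.7340 + 5 = -1.510
ΔM = M_P − M_Q = 9.966 − (-1.510) = 11.476; smaller M is more luminous → Star Q.
L ratio = 10^(0.4 |ΔM|) = 10^4.590 = 38940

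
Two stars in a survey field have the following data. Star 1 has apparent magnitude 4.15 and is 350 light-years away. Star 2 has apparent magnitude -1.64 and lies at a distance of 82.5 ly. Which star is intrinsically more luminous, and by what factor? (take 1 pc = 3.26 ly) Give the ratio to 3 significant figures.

Star 2 is more luminous, by a factor of 11.5.

Star 1: d = 350 ly / 3.26 = 107.4 pc
Star 1: M = m − 5 log₁₀ d + 5 = 4.15 − 5·2.0309 + 5 = -1.004
Star 2: d = 82.5 ly / 3.26 = 25.31 pc
Star 2: M = m − 5 log₁₀ d + 5 = -1.64 − 5·1.4032 + 5 = -3.656
ΔM = M_1 − M_2 = -1.004 − (-3.656) = 2.652; smaller M is more luminous → Star 2.
L ratio = 10^(0.4 |ΔM|) = 10^1.061 = 11.50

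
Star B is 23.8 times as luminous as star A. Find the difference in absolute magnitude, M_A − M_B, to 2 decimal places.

M_A − M_B ≈ 3.44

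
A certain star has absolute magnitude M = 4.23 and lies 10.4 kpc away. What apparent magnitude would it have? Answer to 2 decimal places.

m ≈ 19.32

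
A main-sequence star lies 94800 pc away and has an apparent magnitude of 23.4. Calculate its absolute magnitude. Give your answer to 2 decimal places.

5 log₁₀(d/10 pc) = 5 log₁₀(94800) − 5 = 19.884
M = m − 5 log₁₀(d/10) = 23.4 − 19.884 = 3.516

M ≈ 3.52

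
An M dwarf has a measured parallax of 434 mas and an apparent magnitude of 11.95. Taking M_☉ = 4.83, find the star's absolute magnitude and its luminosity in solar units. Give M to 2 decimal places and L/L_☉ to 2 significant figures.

d = 1/p = 1000/434 mas = 2.304 pc
M = m − 5 log₁₀ d + 5 = 11.95 − 5·0.3625 + 5 = 15.137
M − M_☉ = 15.137 − 4.83 = 10.307
L/L_☉ = 10^(−0.4 × 10.307) = 7.534×10^-5

M ≈ 15.14; L/L_☉ ≈ 7.5×10^-5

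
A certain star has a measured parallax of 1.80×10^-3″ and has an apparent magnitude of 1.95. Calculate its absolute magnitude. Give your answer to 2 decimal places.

d = 1/p = 1/1.80×10^-3″ = 555.6 pc
5 log₁₀(d/10 pc) = 5 log₁₀(555.6) − 5 = 8.724
M = m − 5 log₁₀(d/10) = 1.95 − 8.724 = -6.774

M ≈ -6.77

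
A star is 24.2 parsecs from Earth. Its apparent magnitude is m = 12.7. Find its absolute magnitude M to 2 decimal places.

M ≈ 10.78

5 log₁₀(d/10 pc) = 5 log₁₀(24.20) − 5 = 1.919
M = m − 5 log₁₀(d/10) = 12.7 − 1.919 = 10.781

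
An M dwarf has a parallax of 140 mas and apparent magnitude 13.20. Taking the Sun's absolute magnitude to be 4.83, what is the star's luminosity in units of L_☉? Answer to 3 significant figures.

d = 1/p = 1000/140 mas = 7.143 pc
M = m − 5 log₁₀ d + 5 = 13.20 − 5·0.8539 + 5 = 13.931
M − M_☉ = 13.931 − 4.83 = 9.101
L/L_☉ = 10^(−0.4 × 9.101) = 2.290×10^-4

L/L_☉ ≈ 2.29×10^-4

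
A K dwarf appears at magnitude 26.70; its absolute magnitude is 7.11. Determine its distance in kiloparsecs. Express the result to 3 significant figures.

μ = m − M = 19.590
m − M = 5 log₁₀ d − 5
log₁₀ d = (m − M)/5 + 1 = 4.9180
d = 10^4.9180 = 82790 pc
= 82.79 kpc

d ≈ 82.8 kpc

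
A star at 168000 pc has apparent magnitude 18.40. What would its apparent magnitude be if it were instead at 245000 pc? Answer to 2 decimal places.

Flux ∝ 1/d², so Δm = 5 log₁₀(d₂/d₁) = 5 log₁₀(245000/168000) = 0.819
m₂ = m₁ + Δm = 18.40 + (0.819) = 19.219

m ≈ 19.22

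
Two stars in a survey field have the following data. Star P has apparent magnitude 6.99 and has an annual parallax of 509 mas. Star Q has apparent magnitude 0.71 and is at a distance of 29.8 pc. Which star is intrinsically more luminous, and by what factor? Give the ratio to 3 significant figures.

Star Q is more luminous, by a factor of 74800.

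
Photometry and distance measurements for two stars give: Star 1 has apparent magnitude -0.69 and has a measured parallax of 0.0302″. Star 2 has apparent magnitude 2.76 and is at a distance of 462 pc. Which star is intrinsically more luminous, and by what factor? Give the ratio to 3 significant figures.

Star 2 is more luminous, by a factor of 8.12.

Star 1: d = 1/p = 1/0.0302″ = 33.11 pc
Star 1: M = m − 5 log₁₀ d + 5 = -0.69 − 5·1.5200 + 5 = -3.290
Star 2: M = m − 5 log₁₀ d + 5 = 2.76 − 5·2.6646 + 5 = -5.563
ΔM = M_1 − M_2 = -3.290 − (-5.563) = 2.273; smaller M is more luminous → Star 2.
L ratio = 10^(0.4 |ΔM|) = 10^0.909 = 8.115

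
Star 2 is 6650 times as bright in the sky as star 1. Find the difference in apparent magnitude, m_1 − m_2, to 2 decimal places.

m_1 − m_2 ≈ 9.56

Pogson: Δm = −2.5 log₁₀(ratio) = −2.5 log₁₀(6650) = −2.5 × 3.8228 = -9.557
Star 2 is brighter so has the smaller magnitude: m_1 − m_2 is positive.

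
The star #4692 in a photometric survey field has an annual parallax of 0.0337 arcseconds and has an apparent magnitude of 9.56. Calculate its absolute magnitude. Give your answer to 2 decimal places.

d = 1/p = 1/0.0337″ = 29.67 pc
5 log₁₀(d/10 pc) = 5 log₁₀(29.67) − 5 = 2.362
M = m − 5 log₁₀(d/10) = 9.56 − 2.362 = 7.198

M ≈ 7.20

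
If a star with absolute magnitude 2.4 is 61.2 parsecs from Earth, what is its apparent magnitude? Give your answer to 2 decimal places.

m = M + 5 log₁₀ d − 5 = 2.4 + 5·1.7868 − 5 = 6.334

m ≈ 6.33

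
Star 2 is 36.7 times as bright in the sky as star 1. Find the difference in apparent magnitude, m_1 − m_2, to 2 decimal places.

m_1 − m_2 ≈ 3.91

Pogson: Δm = −2.5 log₁₀(ratio) = −2.5 log₁₀(36.7) = −2.5 × 1.5647 = -3.912
Star 2 is brighter so has the smaller magnitude: m_1 − m_2 is positive.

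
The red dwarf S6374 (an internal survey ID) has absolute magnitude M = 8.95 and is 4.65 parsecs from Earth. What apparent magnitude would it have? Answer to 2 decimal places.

m ≈ 7.29

m = M + 5 log₁₀ d − 5 = 8.95 + 5·0.6675 − 5 = 7.287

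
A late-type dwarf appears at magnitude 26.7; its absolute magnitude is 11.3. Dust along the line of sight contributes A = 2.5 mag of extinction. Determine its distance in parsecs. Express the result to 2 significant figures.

m − M = 5 log₁₀(d/10 pc) + A  ⇒  26.7 − (11.3) − 2.5 = 5 log₁₀(d/10)
12.900 = 5 log₁₀(d/10)
log₁₀ d = (m − M − A)/5 + 1 = 3.5800
d = 10^3.5800 = 3802 pc

d ≈ 3800 pc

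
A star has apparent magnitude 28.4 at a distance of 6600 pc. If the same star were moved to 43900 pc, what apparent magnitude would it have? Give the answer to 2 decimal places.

m ≈ 32.51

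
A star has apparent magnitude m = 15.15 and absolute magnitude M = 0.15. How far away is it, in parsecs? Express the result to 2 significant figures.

d ≈ 10000 pc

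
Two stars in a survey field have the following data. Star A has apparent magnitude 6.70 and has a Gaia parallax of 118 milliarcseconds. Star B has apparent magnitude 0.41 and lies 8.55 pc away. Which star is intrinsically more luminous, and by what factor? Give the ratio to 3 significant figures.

Star B is more luminous, by a factor of 334.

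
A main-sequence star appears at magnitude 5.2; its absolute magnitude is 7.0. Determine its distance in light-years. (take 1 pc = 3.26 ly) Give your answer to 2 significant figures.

Distance modulus: m − M = 5.2 − (7.0) = -1.800
m − M = 5 log₁₀ d − 5
log₁₀ d = (m − M)/5 + 1 = 0.6400
d = 10^0.6400 = 4.365 pc
= 14.23 ly

d ≈ 14 ly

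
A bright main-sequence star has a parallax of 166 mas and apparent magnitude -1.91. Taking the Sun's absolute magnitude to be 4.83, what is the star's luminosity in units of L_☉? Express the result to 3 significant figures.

L/L_☉ ≈ 180

d = 1/p = 1000/166 mas = 6.024 pc
M = m − 5 log₁₀ d + 5 = -1.91 − 5·0.7799 + 5 = -0.809
M − M_☉ = -0.809 − 4.83 = -5.639
L/L_☉ = 10^(−0.4 × -5.639) = 180.2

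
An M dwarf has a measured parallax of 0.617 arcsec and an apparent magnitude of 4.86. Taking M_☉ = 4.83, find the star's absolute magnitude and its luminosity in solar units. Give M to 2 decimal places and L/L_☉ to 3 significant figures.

M ≈ 8.81; L/L_☉ ≈ 0.0256

d = 1/p = 1/0.617″ = 1.621 pc
M = m − 5 log₁₀ d + 5 = 4.86 − 5·0.2097 + 5 = 8.811
M − M_☉ = 8.811 − 4.83 = 3.981
L/L_☉ = 10^(−0.4 × 3.981) = 0.02555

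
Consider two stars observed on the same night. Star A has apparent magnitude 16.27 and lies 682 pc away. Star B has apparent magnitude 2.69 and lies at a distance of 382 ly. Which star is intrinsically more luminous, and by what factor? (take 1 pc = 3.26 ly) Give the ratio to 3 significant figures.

Star A: M = m − 5 log₁₀ d + 5 = 16.27 − 5·2.8338 + 5 = 7.101
Star B: d = 382 ly / 3.26 = 117.2 pc
Star B: M = m − 5 log₁₀ d + 5 = 2.69 − 5·2.0688 + 5 = -2.654
ΔM = M_A − M_B = 7.101 − (-2.654) = 9.755; smaller M is more luminous → Star B.
L ratio = 10^(0.4 |ΔM|) = 10^3.902 = 7982

Star B is more luminous, by a factor of 7980.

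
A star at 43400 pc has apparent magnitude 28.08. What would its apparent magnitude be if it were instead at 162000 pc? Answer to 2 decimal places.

Flux ∝ 1/d², so Δm = 5 log₁₀(d₂/d₁) = 5 log₁₀(162000/43400) = 2.860
m₂ = m₁ + Δm = 28.08 + (2.860) = 30.940

m ≈ 30.94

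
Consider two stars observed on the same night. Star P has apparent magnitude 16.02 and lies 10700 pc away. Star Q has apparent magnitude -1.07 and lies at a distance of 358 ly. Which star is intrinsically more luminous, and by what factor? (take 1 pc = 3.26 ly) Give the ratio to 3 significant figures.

Star Q is more luminous, by a factor of 722.

Star P: M = m − 5 log₁₀ d + 5 = 16.02 − 5·4.0294 + 5 = 0.873
Star Q: d = 358 ly / 3.26 = 109.8 pc
Star Q: M = m − 5 log₁₀ d + 5 = -1.07 − 5·2.0407 + 5 = -6.273
ΔM = M_P − M_Q = 0.873 − (-6.273) = 7.146; smaller M is more luminous → Star Q.
L ratio = 10^(0.4 |ΔM|) = 10^2.859 = 722.0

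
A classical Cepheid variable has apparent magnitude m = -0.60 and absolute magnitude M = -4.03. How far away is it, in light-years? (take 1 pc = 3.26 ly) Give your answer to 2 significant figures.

μ = m − M = 3.430
m − M = 5 log₁₀ d − 5
log₁₀ d = (m − M)/5 + 1 = 1.6860
d = 10^1.6860 = 48.53 pc
= 158.2 ly

d ≈ 160 ly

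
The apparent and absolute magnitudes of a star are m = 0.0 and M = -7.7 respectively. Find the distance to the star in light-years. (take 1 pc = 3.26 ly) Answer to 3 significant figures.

d ≈ 1130 ly

Distance modulus: m − M = 0.0 − (-7.7) = 7.700
m − M = 5 log₁₀ d − 5
log₁₀ d = (m − M)/5 + 1 = 2.5400
d = 10^2.5400 = 346.7 pc
= 1130 ly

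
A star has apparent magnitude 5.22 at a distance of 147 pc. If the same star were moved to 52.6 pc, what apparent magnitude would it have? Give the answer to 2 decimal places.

Flux ∝ 1/d², so Δm = 5 log₁₀(d₂/d₁) = 5 log₁₀(52.6/147) = -2.232
m₂ = m₁ + Δm = 5.22 + (-2.232) = 2.988

m ≈ 2.99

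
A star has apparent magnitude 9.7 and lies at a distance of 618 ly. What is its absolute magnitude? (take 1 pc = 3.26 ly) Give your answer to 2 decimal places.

d = 618 ly / 3.26 = 189.6 pc
5 log₁₀(d/10 pc) = 5 log₁₀(189.6) − 5 = 6.389
M = m − 5 log₁₀(d/10) = 9.7 − 6.389 = 3.311

M ≈ 3.31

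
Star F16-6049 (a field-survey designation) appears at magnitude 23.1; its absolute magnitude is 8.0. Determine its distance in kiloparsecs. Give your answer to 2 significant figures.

μ = m − M = 15.100
m − M = 5 log₁₀ d − 5
log₁₀ d = (m − M)/5 + 1 = 4.0200
d = 10^4.0200 = 10470 pc
= 10.47 kpc

d ≈ 10 kpc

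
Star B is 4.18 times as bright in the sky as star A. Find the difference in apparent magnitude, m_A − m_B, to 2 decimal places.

m_A − m_B ≈ 1.55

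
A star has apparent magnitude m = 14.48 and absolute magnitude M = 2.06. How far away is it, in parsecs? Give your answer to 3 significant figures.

d ≈ 3050 pc

Distance modulus: m − M = 14.48 − (2.06) = 12.420
m − M = 5 log₁₀ d − 5
log₁₀ d = (m − M)/5 + 1 = 3.4840
d = 10^3.4840 = 3048 pc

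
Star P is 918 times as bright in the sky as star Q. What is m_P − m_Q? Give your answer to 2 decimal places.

m_P − m_Q ≈ -7.41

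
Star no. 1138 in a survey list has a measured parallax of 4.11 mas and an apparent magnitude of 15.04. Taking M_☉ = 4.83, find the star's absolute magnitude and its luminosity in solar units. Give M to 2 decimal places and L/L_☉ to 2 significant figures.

M ≈ 8.11; L/L_☉ ≈ 0.049

d = 1/p = 1000/4.11 mas = 243.3 pc
M = m − 5 log₁₀ d + 5 = 15.04 − 5·2.3862 + 5 = 8.109
M − M_☉ = 8.109 − 4.83 = 3.279
L/L_☉ = 10^(−0.4 × 3.279) = 0.04879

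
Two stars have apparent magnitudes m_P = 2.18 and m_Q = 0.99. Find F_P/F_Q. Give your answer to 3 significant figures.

F_P/F_Q ≈ 0.334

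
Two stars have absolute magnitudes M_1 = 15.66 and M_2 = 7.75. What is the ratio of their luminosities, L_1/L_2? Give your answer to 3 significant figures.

L_1/L_2 ≈ 6.85×10^-4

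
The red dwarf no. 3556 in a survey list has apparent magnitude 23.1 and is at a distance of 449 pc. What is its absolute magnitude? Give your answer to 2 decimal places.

5 log₁₀(d/10 pc) = 5 log₁₀(449.0) − 5 = 8.261
M = m − 5 log₁₀(d/10) = 23.1 − 8.261 = 14.839

M ≈ 14.84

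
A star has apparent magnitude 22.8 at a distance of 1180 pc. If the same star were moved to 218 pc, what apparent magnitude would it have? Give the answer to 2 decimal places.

Flux ∝ 1/d², so Δm = 5 log₁₀(d₂/d₁) = 5 log₁₀(218/1180) = -3.667
m₂ = m₁ + Δm = 22.8 + (-3.667) = 19.133

m ≈ 19.13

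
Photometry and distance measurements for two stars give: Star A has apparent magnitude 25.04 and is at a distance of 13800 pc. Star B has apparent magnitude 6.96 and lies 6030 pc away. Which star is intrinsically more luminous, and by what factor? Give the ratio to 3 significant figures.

Star B is more luminous, by a factor of 3.26×10^6.

Star A: M = m − 5 log₁₀ d + 5 = 25.04 − 5·4.1399 + 5 = 9.341
Star B: M = m − 5 log₁₀ d + 5 = 6.96 − 5·3.7803 + 5 = -6.942
ΔM = M_A − M_B = 9.341 − (-6.942) = 16.282; smaller M is more luminous → Star B.
L ratio = 10^(0.4 |ΔM|) = 10^6.513 = 3.257×10^6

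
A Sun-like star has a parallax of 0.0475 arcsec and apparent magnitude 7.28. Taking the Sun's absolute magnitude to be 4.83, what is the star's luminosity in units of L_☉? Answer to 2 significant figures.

L/L_☉ ≈ 0.46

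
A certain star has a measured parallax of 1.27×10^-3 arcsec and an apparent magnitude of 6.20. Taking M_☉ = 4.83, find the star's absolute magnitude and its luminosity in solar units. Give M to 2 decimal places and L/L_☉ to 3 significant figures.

M ≈ -3.28; L/L_☉ ≈ 1760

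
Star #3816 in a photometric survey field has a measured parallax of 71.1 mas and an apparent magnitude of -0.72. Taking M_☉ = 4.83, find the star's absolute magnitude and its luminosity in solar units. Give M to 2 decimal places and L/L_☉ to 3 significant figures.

d = 1/p = 1000/71.1 mas = 14.06 pc
M = m − 5 log₁₀ d + 5 = -0.72 − 5·1.1481 + 5 = -1.461
M − M_☉ = -1.461 − 4.83 = -6.291
L/L_☉ = 10^(−0.4 × -6.291) = 328.3

M ≈ -1.46; L/L_☉ ≈ 328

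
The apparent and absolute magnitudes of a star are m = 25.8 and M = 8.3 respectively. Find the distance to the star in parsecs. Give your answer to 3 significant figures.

d ≈ 31600 pc

μ = m − M = 17.500
m − M = 5 log₁₀ d − 5
log₁₀ d = (m − M)/5 + 1 = 4.5000
d = 10^4.5000 = 31620 pc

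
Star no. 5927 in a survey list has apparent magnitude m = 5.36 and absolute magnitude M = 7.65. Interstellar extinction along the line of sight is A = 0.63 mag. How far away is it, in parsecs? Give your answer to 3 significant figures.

d ≈ 2.61 pc

m − M = 5 log₁₀(d/10 pc) + A  ⇒  5.36 − (7.65) − 0.63 = 5 log₁₀(d/10)
-2.920 = 5 log₁₀(d/10)
log₁₀ d = (m − M − A)/5 + 1 = 0.4160
d = 10^0.4160 = 2.606 pc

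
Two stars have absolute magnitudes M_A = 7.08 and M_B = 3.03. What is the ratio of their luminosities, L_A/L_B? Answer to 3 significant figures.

ΔM = M_A − M_B = 4.05
L_A/L_B = 10^(−0.4 ΔM) = 10^-1.620 = 0.02399

L_A/L_B ≈ 0.0240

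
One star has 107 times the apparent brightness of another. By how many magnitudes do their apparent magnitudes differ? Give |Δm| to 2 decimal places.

Pogson: Δm = −2.5 log₁₀(ratio) = −2.5 log₁₀(107) = −2.5 × 2.0294 = -5.073

|Δm| ≈ 5.07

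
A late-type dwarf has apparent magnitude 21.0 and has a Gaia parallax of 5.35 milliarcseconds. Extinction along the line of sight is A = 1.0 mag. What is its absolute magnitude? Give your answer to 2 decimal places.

p = 5.35 mas = 5.35×10^-3″ → d = 1/p = 186.9 pc
5 log₁₀(d/10 pc) = 5 log₁₀(186.9) − 5 = 6.358
M = m − 5 log₁₀(d/10) − A = 21.0 − 6.358 − 1.0 = 13.642

M ≈ 13.64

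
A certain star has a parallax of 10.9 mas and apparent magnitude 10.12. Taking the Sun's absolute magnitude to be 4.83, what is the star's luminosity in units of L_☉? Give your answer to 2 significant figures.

d = 1/p = 1000/10.9 mas = 91.74 pc
M = m − 5 log₁₀ d + 5 = 10.12 − 5·1.9626 + 5 = 5.307
M − M_☉ = 5.307 − 4.83 = 0.477
L/L_☉ = 10^(−0.4 × 0.477) = 0.6444

L/L_☉ ≈ 0.64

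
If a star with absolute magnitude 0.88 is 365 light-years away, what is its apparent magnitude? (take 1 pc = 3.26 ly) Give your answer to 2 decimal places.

m ≈ 6.13

d = 365 ly / 3.26 = 112.0 pc
m = M + 5 log₁₀ d − 5 = 0.88 + 5·2.0491 − 5 = 6.125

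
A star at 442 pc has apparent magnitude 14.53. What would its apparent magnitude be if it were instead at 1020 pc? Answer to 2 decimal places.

Flux ∝ 1/d², so Δm = 5 log₁₀(d₂/d₁) = 5 log₁₀(1020/442) = 1.816
m₂ = m₁ + Δm = 14.53 + (1.816) = 16.346

m ≈ 16.35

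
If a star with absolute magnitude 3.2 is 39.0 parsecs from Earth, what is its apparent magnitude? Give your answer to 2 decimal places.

m = M + 5 log₁₀ d − 5 = 3.2 + 5·1.5911 − 5 = 6.155

m ≈ 6.16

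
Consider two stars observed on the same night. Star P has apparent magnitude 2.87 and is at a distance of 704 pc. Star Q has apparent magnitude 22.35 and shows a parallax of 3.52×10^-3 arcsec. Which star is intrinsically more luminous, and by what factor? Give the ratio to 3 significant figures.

Star P is more luminous, by a factor of 3.80×10^8.

Star P: M = m − 5 log₁₀ d + 5 = 2.87 − 5·2.8476 + 5 = -6.368
Star Q: d = 1/p = 1/3.52×10^-3″ = 284.1 pc
Star Q: M = m − 5 log₁₀ d + 5 = 22.35 − 5·2.4535 + 5 = 15.083
ΔM = M_P − M_Q = -6.368 − (15.083) = -21.451; smaller M is more luminous → Star P.
L ratio = 10^(0.4 |ΔM|) = 10^8.580 = 3.804×10^8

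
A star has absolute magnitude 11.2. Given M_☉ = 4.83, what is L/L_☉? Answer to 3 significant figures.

L/L_☉ ≈ 2.83×10^-3

M − M_☉ = 11.2 − 4.83 = 6.370
L/L_☉ = 10^(−0.4 (M − M_☉)) = 10^-2.548 = 2.831×10^-3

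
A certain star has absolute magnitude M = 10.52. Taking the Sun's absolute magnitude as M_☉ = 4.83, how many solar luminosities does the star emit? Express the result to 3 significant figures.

L/L_☉ ≈ 5.30×10^-3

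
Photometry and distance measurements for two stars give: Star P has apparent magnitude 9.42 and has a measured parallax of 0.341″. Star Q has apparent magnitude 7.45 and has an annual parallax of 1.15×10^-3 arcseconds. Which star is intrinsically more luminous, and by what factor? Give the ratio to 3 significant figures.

Star Q is more luminous, by a factor of 540000.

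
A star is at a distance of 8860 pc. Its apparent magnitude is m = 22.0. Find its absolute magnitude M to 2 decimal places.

M ≈ 7.26

5 log₁₀(d/10 pc) = 5 log₁₀(8860) − 5 = 14.737
M = m − 5 log₁₀(d/10) = 22.0 − 14.737 = 7.263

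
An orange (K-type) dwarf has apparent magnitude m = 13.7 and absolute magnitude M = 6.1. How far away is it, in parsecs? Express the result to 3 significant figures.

Distance modulus: m − M = 13.7 − (6.1) = 7.600
m − M = 5 log₁₀ d − 5
log₁₀ d = (m − M)/5 + 1 = 2.5200
d = 10^2.5200 = 331.1 pc

d ≈ 331 pc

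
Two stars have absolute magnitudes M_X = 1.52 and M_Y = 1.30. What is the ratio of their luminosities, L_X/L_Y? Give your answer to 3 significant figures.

L_X/L_Y ≈ 0.817

ΔM = M_X − M_Y = 0.22
L_X/L_Y = 10^(−0.4 ΔM) = 10^-0.088 = 0.8166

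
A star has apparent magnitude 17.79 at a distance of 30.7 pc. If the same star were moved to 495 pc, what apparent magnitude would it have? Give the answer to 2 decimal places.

m ≈ 23.83

Flux ∝ 1/d², so Δm = 5 log₁₀(d₂/d₁) = 5 log₁₀(495/30.7) = 6.037
m₂ = m₁ + Δm = 17.79 + (6.037) = 23.827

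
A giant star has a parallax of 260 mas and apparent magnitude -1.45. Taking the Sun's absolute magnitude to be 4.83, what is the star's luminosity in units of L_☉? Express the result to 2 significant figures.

L/L_☉ ≈ 48

d = 1/p = 1000/260 mas = 3.846 pc
M = m − 5 log₁₀ d + 5 = -1.45 − 5·0.5850 + 5 = 0.625
M − M_☉ = 0.625 − 4.83 = -4.205
L/L_☉ = 10^(−0.4 × -4.205) = 48.09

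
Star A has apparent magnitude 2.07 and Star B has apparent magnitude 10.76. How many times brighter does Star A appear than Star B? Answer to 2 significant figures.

Magnitude difference = -8.69
Flux ratio = 10^(−0.4 Δm) = 10^(−0.4 × -8.69) = 10^3.476 = 2992

3000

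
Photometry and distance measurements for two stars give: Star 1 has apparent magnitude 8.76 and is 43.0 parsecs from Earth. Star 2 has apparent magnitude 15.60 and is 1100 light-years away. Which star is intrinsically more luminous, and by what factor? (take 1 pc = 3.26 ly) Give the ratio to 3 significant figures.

Star 1: M = m − 5 log₁₀ d + 5 = 8.76 − 5·1.6335 + 5 = 5.593
Star 2: d = 1100 ly / 3.26 = 337.4 pc
Star 2: M = m − 5 log₁₀ d + 5 = 15.60 − 5·2.5282 + 5 = 7.959
ΔM = M_1 − M_2 = 5.593 − (7.959) = -2.366; smaller M is more luminous → Star 1.
L ratio = 10^(0.4 |ΔM|) = 10^0.947 = 8.843

Star 1 is more luminous, by a factor of 8.84.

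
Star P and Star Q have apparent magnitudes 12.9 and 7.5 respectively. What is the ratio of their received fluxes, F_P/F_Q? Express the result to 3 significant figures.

Magnitude difference = 5.4
Flux ratio = 10^(−0.4 Δm) = 10^(−0.4 × 5.4) = 10^-2.160 = 6.918×10^-3

F_P/F_Q ≈ 6.92×10^-3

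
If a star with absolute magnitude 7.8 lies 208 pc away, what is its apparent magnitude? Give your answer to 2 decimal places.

m ≈ 14.39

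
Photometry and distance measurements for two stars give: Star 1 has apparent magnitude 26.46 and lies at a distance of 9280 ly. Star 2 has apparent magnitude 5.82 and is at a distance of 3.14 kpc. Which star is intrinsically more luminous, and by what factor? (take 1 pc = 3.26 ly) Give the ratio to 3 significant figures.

Star 2 is more luminous, by a factor of 2.19×10^8.

Star 1: d = 9280 ly / 3.26 = 2847 pc
Star 1: M = m − 5 log₁₀ d + 5 = 26.46 − 5·3.4543 + 5 = 14.188
Star 2: d = 3.14 kpc = 3140 pc
Star 2: M = m − 5 log₁₀ d + 5 = 5.82 − 5·3.4969 + 5 = -6.665
ΔM = M_1 − M_2 = 14.188 − (-6.665) = 20.853; smaller M is more luminous → Star 2.
L ratio = 10^(0.4 |ΔM|) = 10^8.341 = 2.194×10^8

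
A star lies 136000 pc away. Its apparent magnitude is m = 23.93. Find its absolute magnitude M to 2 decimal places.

5 log₁₀(d/10 pc) = 5 log₁₀(136000) − 5 = 20.668
M = m − 5 log₁₀(d/10) = 23.93 − 20.668 = 3.262

M ≈ 3.26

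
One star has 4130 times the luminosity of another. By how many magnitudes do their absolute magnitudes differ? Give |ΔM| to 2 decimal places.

Pogson: ΔM = −2.5 log₁₀(ratio) = −2.5 log₁₀(4130) = −2.5 × 3.6160 = -9.040

|ΔM| ≈ 9.04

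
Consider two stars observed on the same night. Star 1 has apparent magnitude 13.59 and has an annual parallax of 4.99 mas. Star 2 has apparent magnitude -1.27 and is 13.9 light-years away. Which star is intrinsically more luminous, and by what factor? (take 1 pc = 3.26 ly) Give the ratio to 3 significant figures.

Star 2 is more luminous, by a factor of 398.

Star 1: p = 4.99 mas = 4.99×10^-3″ → d = 1/p = 200.4 pc
Star 1: M = m − 5 log₁₀ d + 5 = 13.59 − 5·2.3019 + 5 = 7.081
Star 2: d = 13.9 ly / 3.26 = 4.264 pc
Star 2: M = m − 5 log₁₀ d + 5 = -1.27 − 5·0.6298 + 5 = 0.581
ΔM = M_1 − M_2 = 7.081 − (0.581) = 6.499; smaller M is more luminous → Star 2.
L ratio = 10^(0.4 |ΔM|) = 10^2.600 = 397.9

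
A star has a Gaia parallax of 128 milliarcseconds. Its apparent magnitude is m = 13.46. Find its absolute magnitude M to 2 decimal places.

M ≈ 14.00

p = 128 mas = 0.128″ → d = 1/p = 7.812 pc
5 log₁₀(d/10 pc) = 5 log₁₀(7.812) − 5 = -0.536
M = m − 5 log₁₀(d/10) = 13.46 + 0.536 = 13.996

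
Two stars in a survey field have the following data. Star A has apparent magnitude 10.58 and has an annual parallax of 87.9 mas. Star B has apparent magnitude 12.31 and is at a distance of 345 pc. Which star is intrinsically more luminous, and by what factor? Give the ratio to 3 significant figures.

Star B is more luminous, by a factor of 187.

Star A: p = 87.9 mas = 0.0879″ → d = 1/p = 11.38 pc
Star A: M = m − 5 log₁₀ d + 5 = 10.58 − 5·1.0560 + 5 = 10.300
Star B: M = m − 5 log₁₀ d + 5 = 12.31 − 5·2.5378 + 5 = 4.621
ΔM = M_A − M_B = 10.300 − (4.621) = 5.679; smaller M is more luminous → Star B.
L ratio = 10^(0.4 |ΔM|) = 10^2.272 = 186.9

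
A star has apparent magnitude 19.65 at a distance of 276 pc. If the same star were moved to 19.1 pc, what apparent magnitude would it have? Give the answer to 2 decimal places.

m ≈ 13.85

Flux ∝ 1/d², so Δm = 5 log₁₀(d₂/d₁) = 5 log₁₀(19.1/276) = -5.799
m₂ = m₁ + Δm = 19.65 + (-5.799) = 13.851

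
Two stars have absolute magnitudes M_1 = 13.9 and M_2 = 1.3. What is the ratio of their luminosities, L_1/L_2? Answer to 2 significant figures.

L_1/L_2 ≈ 9.1×10^-6

ΔM = M_1 − M_2 = 12.6
L_1/L_2 = 10^(−0.4 ΔM) = 10^-5.040 = 9.120×10^-6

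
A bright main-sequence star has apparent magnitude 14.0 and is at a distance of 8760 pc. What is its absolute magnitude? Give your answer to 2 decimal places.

M ≈ -0.71

5 log₁₀(d/10 pc) = 5 log₁₀(8760) − 5 = 14.713
M = m − 5 log₁₀(d/10) = 14.0 − 14.713 = -0.713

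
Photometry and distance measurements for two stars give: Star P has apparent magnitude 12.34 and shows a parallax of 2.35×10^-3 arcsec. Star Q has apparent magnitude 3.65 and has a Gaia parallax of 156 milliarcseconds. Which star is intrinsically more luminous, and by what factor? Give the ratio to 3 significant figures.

Star P: d = 1/p = 1/2.35×10^-3″ = 425.5 pc
Star P: M = m − 5 log₁₀ d + 5 = 12.34 − 5·2.6289 + 5 = 4.195
Star Q: p = 156 mas = 0.156″ → d = 1/p = 6.410 pc
Star Q: M = m − 5 log₁₀ d + 5 = 3.65 − 5·0.8069 + 5 = 4.616
ΔM = M_P − M_Q = 4.195 − (4.616) = -0.420; smaller M is more luminous → Star P.
L ratio = 10^(0.4 |ΔM|) = 10^0.168 = 1.473

Star P is more luminous, by a factor of 1.47.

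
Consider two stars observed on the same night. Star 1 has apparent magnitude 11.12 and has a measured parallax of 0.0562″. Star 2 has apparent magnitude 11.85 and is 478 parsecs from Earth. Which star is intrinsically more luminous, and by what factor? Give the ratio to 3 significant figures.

Star 1: d = 1/p = 1/0.0562″ = 17.79 pc
Star 1: M = m − 5 log₁₀ d + 5 = 11.12 − 5·1.2503 + 5 = 9.869
Star 2: M = m − 5 log₁₀ d + 5 = 11.85 − 5·2.6794 + 5 = 3.453
ΔM = M_1 − M_2 = 9.869 − (3.453) = 6.416; smaller M is more luminous → Star 2.
L ratio = 10^(0.4 |ΔM|) = 10^2.566 = 368.4

Star 2 is more luminous, by a factor of 368.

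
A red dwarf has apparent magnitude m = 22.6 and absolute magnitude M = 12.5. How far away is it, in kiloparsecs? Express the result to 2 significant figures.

d ≈ 1.0 kpc

Distance modulus: m − M = 22.6 − (12.5) = 10.100
m − M = 5 log₁₀ d − 5
log₁₀ d = (m − M)/5 + 1 = 3.0200
d = 10^3.0200 = 1047 pc
= 1.047 kpc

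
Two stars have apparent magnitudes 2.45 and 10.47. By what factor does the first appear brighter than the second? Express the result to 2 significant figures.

Δm = 2.45 − (10.47) = -8.02
Flux ratio = 10^(−0.4 Δm) = 10^(−0.4 × -8.02) = 10^3.208 = 1614

1600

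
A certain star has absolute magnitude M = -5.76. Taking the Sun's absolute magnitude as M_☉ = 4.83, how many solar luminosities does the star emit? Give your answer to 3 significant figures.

L/L_☉ ≈ 17200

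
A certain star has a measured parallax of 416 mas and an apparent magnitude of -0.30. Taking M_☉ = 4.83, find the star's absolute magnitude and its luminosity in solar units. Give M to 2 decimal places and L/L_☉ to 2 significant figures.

d = 1/p = 1000/416 mas = 2.404 pc
M = m − 5 log₁₀ d + 5 = -0.30 − 5·0.3809 + 5 = 2.795
M − M_☉ = 2.795 − 4.83 = -2.035
L/L_☉ = 10^(−0.4 × -2.035) = 6.513

M ≈ 2.80; L/L_☉ ≈ 6.5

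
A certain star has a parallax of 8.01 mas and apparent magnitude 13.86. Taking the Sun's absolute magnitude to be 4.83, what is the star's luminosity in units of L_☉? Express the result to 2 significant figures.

L/L_☉ ≈ 0.038

d = 1/p = 1000/8.01 mas = 124.8 pc
M = m − 5 log₁₀ d + 5 = 13.86 − 5·2.0964 + 5 = 8.378
M − M_☉ = 8.378 − 4.83 = 3.548
L/L_☉ = 10^(−0.4 × 3.548) = 0.03808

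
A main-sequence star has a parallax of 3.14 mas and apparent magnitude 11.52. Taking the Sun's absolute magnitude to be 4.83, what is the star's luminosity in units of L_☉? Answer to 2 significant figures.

L/L_☉ ≈ 2.1

d = 1/p = 1000/3.14 mas = 318.5 pc
M = m − 5 log₁₀ d + 5 = 11.52 − 5·2.5031 + 5 = 4.005
M − M_☉ = 4.005 − 4.83 = -0.825
L/L_☉ = 10^(−0.4 × -0.825) = 2.139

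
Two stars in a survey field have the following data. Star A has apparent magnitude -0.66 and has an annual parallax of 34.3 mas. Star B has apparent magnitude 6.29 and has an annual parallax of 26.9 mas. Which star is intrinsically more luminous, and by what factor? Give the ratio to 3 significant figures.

Star A is more luminous, by a factor of 371.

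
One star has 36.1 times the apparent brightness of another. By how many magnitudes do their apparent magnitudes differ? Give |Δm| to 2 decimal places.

|Δm| ≈ 3.89

Pogson: Δm = −2.5 log₁₀(ratio) = −2.5 log₁₀(36.1) = −2.5 × 1.5575 = -3.894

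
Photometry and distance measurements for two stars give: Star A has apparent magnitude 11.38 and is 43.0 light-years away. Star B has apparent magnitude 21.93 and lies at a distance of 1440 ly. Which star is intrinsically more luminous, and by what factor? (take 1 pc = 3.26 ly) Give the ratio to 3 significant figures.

Star A is more luminous, by a factor of 14.8.

Star A: d = 43.0 ly / 3.26 = 13.19 pc
Star A: M = m − 5 log₁₀ d + 5 = 11.38 − 5·1.1203 + 5 = 10.779
Star B: d = 1440 ly / 3.26 = 441.7 pc
Star B: M = m − 5 log₁₀ d + 5 = 21.93 − 5·2.6451 + 5 = 13.704
ΔM = M_A − M_B = 10.779 − (13.704) = -2.926; smaller M is more luminous → Star A.
L ratio = 10^(0.4 |ΔM|) = 10^1.170 = 14.80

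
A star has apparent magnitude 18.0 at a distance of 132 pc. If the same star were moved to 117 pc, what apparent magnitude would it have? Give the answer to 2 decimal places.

m ≈ 17.74

Flux ∝ 1/d², so Δm = 5 log₁₀(d₂/d₁) = 5 log₁₀(117/132) = -0.262
m₂ = m₁ + Δm = 18.0 + (-0.262) = 17.738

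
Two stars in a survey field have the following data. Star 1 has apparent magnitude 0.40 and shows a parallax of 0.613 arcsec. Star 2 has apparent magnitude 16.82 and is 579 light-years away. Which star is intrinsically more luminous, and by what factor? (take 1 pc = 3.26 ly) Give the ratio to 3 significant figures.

Star 1: d = 1/p = 1/0.613″ = 1.631 pc
Star 1: M = m − 5 log₁₀ d + 5 = 0.40 − 5·0.2125 + 5 = 4.337
Star 2: d = 579 ly / 3.26 = 177.6 pc
Star 2: M = m − 5 log₁₀ d + 5 = 16.82 − 5·2.2495 + 5 = 10.573
ΔM = M_1 − M_2 = 4.337 − (10.573) = -6.235; smaller M is more luminous → Star 1.
L ratio = 10^(0.4 |ΔM|) = 10^2.494 = 312.0

Star 1 is more luminous, by a factor of 312.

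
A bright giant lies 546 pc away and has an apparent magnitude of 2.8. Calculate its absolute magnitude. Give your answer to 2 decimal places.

5 log₁₀(d/10 pc) = 5 log₁₀(546.0) − 5 = 8.686
M = m − 5 log₁₀(d/10) = 2.8 − 8.686 = -5.886

M ≈ -5.89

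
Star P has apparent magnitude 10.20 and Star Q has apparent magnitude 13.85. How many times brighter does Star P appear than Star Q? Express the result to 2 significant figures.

29

Magnitude difference = -3.65
Flux ratio = 10^(−0.4 Δm) = 10^(−0.4 × -3.65) = 10^1.460 = 28.84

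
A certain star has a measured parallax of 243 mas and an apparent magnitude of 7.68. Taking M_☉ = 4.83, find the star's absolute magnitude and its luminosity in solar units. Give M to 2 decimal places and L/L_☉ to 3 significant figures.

M ≈ 9.61; L/L_☉ ≈ 0.0123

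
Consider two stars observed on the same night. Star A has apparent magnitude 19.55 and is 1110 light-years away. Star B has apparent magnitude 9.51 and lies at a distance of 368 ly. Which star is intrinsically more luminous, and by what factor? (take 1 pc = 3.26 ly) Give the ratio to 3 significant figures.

Star A: d = 1110 ly / 3.26 = 340.5 pc
Star A: M = m − 5 log₁₀ d + 5 = 19.55 − 5·2.5321 + 5 = 11.889
Star B: d = 368 ly / 3.26 = 112.9 pc
Star B: M = m − 5 log₁₀ d + 5 = 9.51 − 5·2.0526 + 5 = 4.247
ΔM = M_A − M_B = 11.889 − (4.247) = 7.643; smaller M is more luminous → Star B.
L ratio = 10^(0.4 |ΔM|) = 10^3.057 = 1140

Star B is more luminous, by a factor of 1140.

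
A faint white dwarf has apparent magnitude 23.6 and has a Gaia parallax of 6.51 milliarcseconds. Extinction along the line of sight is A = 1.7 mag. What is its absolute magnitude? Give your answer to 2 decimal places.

p = 6.51 mas = 6.51×10^-3″ → d = 1/p = 153.6 pc
5 log₁₀(d/10 pc) = 5 log₁₀(153.6) − 5 = 5.932
M = m − 5 log₁₀(d/10) − A = 23.6 − 5.932 − 1.7 = 15.968

M ≈ 15.97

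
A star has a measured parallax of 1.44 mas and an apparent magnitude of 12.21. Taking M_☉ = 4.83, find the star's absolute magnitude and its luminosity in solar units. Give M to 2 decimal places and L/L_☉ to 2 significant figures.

d = 1/p = 1000/1.44 mas = 694.4 pc
M = m − 5 log₁₀ d + 5 = 12.21 − 5·2.8416 + 5 = 3.002
M − M_☉ = 3.002 − 4.83 = -1.828
L/L_☉ = 10^(−0.4 × -1.828) = 5.386

M ≈ 3.00; L/L_☉ ≈ 5.4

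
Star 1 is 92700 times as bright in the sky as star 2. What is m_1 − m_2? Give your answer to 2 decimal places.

m_1 − m_2 ≈ -12.42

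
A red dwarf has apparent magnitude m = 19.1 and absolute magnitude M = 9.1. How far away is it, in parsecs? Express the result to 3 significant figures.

d ≈ 1000 pc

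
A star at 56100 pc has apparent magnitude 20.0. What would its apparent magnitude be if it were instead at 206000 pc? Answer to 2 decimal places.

Flux ∝ 1/d², so Δm = 5 log₁₀(d₂/d₁) = 5 log₁₀(206000/56100) = 2.825
m₂ = m₁ + Δm = 20.0 + (2.825) = 22.825

m ≈ 22.82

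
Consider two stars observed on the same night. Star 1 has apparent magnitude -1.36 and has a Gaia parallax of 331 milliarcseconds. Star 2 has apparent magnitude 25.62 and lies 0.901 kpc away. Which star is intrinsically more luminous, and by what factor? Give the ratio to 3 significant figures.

Star 1 is more luminous, by a factor of 696000.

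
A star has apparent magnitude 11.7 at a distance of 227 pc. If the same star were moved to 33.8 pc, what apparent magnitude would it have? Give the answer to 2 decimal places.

m ≈ 7.56

Flux ∝ 1/d², so Δm = 5 log₁₀(d₂/d₁) = 5 log₁₀(33.8/227) = -4.136
m₂ = m₁ + Δm = 11.7 + (-4.136) = 7.564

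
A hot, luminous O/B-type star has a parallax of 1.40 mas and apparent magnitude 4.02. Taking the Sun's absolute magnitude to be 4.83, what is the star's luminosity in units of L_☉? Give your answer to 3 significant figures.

L/L_☉ ≈ 10800

d = 1/p = 1000/1.40 mas = 714.3 pc
M = m − 5 log₁₀ d + 5 = 4.02 − 5·2.8539 + 5 = -5.249
M − M_☉ = -5.249 − 4.83 = -10.079
L/L_☉ = 10^(−0.4 × -10.079) = 10760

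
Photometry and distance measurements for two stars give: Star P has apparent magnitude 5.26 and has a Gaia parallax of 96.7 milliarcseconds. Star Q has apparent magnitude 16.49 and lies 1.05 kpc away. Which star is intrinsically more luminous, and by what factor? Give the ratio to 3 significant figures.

Star P: p = 96.7 mas = 0.0967″ → d = 1/p = 10.34 pc
Star P: M = m − 5 log₁₀ d + 5 = 5.26 − 5·1.0146 + 5 = 5.187
Star Q: d = 1.05 kpc = 1050 pc
Star Q: M = m − 5 log₁₀ d + 5 = 16.49 − 5·3.0212 + 5 = 6.384
ΔM = M_P − M_Q = 5.187 − (6.384) = -1.197; smaller M is more luminous → Star P.
L ratio = 10^(0.4 |ΔM|) = 10^0.479 = 3.011

Star P is more luminous, by a factor of 3.01.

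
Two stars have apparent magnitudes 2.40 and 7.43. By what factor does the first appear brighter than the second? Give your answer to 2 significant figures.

100

Δm = 2.40 − (7.43) = -5.03
Flux ratio = 10^(−0.4 Δm) = 10^(−0.4 × -5.03) = 10^2.012 = 102.8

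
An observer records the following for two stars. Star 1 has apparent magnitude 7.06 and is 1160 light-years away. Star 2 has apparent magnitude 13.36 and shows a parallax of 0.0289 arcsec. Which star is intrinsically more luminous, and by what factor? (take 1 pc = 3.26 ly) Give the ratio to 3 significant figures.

Star 1 is more luminous, by a factor of 35000.

Star 1: d = 1160 ly / 3.26 = 355.8 pc
Star 1: M = m − 5 log₁₀ d + 5 = 7.06 − 5·2.5512 + 5 = -0.696
Star 2: d = 1/p = 1/0.0289″ = 34.60 pc
Star 2: M = m − 5 log₁₀ d + 5 = 13.36 − 5·1.5391 + 5 = 10.664
ΔM = M_1 − M_2 = -0.696 − (10.664) = -11.361; smaller M is more luminous → Star 1.
L ratio = 10^(0.4 |ΔM|) = 10^4.544 = 35020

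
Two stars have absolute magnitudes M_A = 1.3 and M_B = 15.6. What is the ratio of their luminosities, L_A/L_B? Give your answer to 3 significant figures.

L_A/L_B ≈ 525000

ΔM = M_A − M_B = -14.3
L_A/L_B = 10^(−0.4 ΔM) = 10^5.720 = 524800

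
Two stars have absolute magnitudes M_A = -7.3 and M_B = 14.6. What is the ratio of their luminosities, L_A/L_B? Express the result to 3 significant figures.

L_A/L_B ≈ 5.75×10^8

ΔM = M_A − M_B = -21.9
L_A/L_B = 10^(−0.4 ΔM) = 10^8.760 = 5.754×10^8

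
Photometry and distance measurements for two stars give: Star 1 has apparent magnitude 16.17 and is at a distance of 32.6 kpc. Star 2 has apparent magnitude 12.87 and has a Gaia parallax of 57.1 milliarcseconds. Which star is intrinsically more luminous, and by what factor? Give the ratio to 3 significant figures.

Star 1 is more luminous, by a factor of 166000.

Star 1: d = 32.6 kpc = 32600 pc
Star 1: M = m − 5 log₁₀ d + 5 = 16.17 − 5·4.5132 + 5 = -1.396
Star 2: p = 57.1 mas = 0.0571″ → d = 1/p = 17.51 pc
Star 2: M = m − 5 log₁₀ d + 5 = 12.87 − 5·1.2434 + 5 = 11.653
ΔM = M_1 − M_2 = -1.396 − (11.653) = -13.049; smaller M is more luminous → Star 1.
L ratio = 10^(0.4 |ΔM|) = 10^5.220 = 165800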